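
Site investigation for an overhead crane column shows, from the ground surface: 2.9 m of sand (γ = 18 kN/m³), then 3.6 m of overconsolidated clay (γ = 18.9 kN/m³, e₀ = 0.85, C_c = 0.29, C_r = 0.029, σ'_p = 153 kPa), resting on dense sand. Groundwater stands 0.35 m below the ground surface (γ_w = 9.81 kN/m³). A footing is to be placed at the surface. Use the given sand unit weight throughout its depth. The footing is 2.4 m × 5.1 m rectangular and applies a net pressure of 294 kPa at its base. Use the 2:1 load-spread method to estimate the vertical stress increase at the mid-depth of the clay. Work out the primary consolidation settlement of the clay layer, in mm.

S_c ≈ 19.2 mm

Mid-depth of clay below the ground surface: z = 2.9 + 3.6/2 = 4.7 m.
Total vertical stress at mid-clay: σ_v = 18×2.9 + 18.9×1.8 = 86.22 kPa.
Pore pressure: u = 9.81×(4.7 − 0.35) = 42.673 kPa.
Initial effective stress: σ'_0 = σ_v − u = 86.22 − 42.673 = 43.547 kPa.
Stress increase at mid-clay by the 2:1 spreading method:
Δσ = qBL/((B+z)(L+z)) = 294×2.4×5.1/((2.4+4.7)(5.1+4.7)) = 51.718 kPa
Final effective stress: σ'_f = 43.547 + 51.718 = 95.265 kPa.
σ'_f = 95.265 ≤ σ'_p = 153 kPa, so the clay remains overconsolidated and only the recompression index applies:
S_c = C_r·H/(1+e₀)·log₁₀(σ'_f/σ'_0) = 0.029×3.6/1.85×log₁₀(95.265/43.547)
    = 0.056431 × 0.33998 = 0.01919 m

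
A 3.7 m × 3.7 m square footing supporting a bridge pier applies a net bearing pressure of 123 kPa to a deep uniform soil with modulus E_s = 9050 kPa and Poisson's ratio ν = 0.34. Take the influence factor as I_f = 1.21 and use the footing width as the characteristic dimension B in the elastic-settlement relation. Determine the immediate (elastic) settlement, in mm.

S_e ≈ 53.8 mm

Immediate (elastic) settlement: S_e = q·B·(1−ν²)/E_s · I_f.
S_e = 123 × 3.7 × (1 − 0.34²) / 9050 × 1.21
    = 123 × 3.7 × 0.8844 / 9050 × 1.21
    = 0.05381 m = 53.81 mm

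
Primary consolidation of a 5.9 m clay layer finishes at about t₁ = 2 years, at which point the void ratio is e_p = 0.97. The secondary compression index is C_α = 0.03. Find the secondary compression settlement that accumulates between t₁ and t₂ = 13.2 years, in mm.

Secondary compression: S_s = C_α·H/(1+e_p)·log₁₀(t₂/t₁)
S_s = 0.03×5.9/(1+0.97)×log₁₀(13.2/2)
    = 0.08985 × 0.8195 = 0.07363 m

S_s ≈ 73.6 mm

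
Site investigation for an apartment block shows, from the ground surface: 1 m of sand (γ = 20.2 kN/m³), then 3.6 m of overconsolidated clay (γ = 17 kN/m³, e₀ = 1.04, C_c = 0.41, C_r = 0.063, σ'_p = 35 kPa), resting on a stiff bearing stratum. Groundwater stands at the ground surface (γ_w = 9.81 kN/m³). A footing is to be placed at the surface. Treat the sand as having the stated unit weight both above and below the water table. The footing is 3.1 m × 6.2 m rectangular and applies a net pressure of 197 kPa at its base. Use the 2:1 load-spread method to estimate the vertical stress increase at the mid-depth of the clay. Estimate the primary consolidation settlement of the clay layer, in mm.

S_c ≈ 332 mm

Mid-depth of clay below the ground surface: z = 1 + 3.6/2 = 2.8 m.
Total vertical stress at mid-clay: σ_v = 20.2×1 + 17×1.8 = 50.8 kPa.
Pore pressure: u = 9.81×(2.8 − 0) = 27.468 kPa.
Initial effective stress: σ'_0 = σ_v − u = 50.8 − 27.468 = 23.332 kPa.
Stress increase at mid-clay by the 2:1 spreading method:
Δσ = qBL/((B+z)(L+z)) = 197×3.1×6.2/((3.1+2.8)(6.2+2.8)) = 71.306 kPa
Final effective stress: σ'_f = 23.332 + 71.306 = 94.638 kPa.
σ'_f = 94.638 > σ'_p = 35 kPa, so the stress path crosses the preconsolidation pressure — recompression up to σ'_p, then virgin compression beyond:
S_c = H/(1+e₀)·[C_r·log₁₀(σ'_p/σ'_0) + C_c·log₁₀(σ'_f/σ'_p)]
    = 3.6/2.04 × [0.063×log₁₀(35/23.332) + 0.41×log₁₀(94.638/35)]
    = 1.7647 × [0.011095 + 0.17712] = 0.3321 m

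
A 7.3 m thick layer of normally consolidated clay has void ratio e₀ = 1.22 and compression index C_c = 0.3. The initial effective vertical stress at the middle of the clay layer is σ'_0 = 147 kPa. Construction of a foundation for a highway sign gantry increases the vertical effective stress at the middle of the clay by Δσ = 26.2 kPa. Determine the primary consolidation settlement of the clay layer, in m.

Final effective stress: σ'_f = σ'_0 + Δσ = 147 + 26.2 = 173.2 kPa.
Normally consolidated clay, so the full stress increment lies on the virgin compression line:
S_c = C_c·H/(1+e₀)·log₁₀(σ'_f/σ'_0) = 0.3×7.3/(1+1.22)×log₁₀(173.2/147)
    = 0.98649 × 0.071231 = 0.07027 m

S_c ≈ 0.0703 m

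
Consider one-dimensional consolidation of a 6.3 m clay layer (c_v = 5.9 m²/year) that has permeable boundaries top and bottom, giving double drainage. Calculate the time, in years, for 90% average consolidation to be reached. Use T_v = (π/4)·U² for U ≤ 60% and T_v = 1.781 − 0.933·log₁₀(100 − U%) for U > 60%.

Drainage path length: H_d = H/2 = 3.15 m (double drainage).
U > 60%: T_v = 1.781 − 0.933·log₁₀(100 − 90) = 0.848.
t = T_v·H_d²/c_v = 0.848×3.15²/5.9 = 1.426 years.

t ≈ 1.43 years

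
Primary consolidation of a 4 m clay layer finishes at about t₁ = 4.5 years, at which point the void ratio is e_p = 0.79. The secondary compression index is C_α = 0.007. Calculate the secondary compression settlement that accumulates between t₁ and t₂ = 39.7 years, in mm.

S_s ≈ 14.8 mm

Secondary compression: S_s = C_α·H/(1+e_p)·log₁₀(t₂/t₁)
S_s = 0.007×4/(1+0.79)×log₁₀(39.7/4.5)
    = 0.01564 × 0.9456 = 0.01479 m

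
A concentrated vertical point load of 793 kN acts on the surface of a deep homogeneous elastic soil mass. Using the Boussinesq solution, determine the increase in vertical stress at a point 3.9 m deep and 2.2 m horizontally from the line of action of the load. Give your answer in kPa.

Boussinesq vertical stress below a point load on an elastic half-space:
Δσ_z = 3P/(2πz²) · [1 + (r/z)²]^(−5/2)
r/z = 2.2/3.9 = 0.5641; [1+(r/z)²]^(−5/2) = 0.50123.
Δσ_z = 3×793/(2π×3.9²) × 0.50123 = 24.893 × 0.50123 = 12.48 kPa

Δσ_z ≈ 12.5 kPa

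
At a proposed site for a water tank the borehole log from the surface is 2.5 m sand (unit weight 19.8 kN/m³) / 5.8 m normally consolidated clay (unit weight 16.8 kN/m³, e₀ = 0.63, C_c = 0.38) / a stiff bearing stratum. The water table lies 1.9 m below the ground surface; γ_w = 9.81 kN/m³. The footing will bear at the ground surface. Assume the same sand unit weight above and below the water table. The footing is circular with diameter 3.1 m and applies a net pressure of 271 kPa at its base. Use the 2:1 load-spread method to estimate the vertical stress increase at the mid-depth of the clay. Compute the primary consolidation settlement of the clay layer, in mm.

S_c ≈ 263 mm

Mid-depth of clay below the ground surface: z = 2.5 + 5.8/2 = 5.4 m.
Total vertical stress at mid-clay: σ_v = 19.8×2.5 + 16.8×2.9 = 98.22 kPa.
Pore pressure: u = 9.81×(5.4 − 1.9) = 34.335 kPa.
Initial effective stress: σ'_0 = σ_v − u = 98.22 − 34.335 = 63.885 kPa.
Stress increase at mid-clay by the 2:1 spreading method:
Δσ ≈ qD²/(D+z)² = 271×3.1²/(3.1+5.4)² = 36.046 kPa
Final effective stress: σ'_f = σ'_0 + Δσ = 63.885 + 36.046 = 99.931 kPa.
Normally consolidated clay, so the full stress increment lies on the virgin compression line:
S_c = C_c·H/(1+e₀)·log₁₀(σ'_f/σ'_0) = 0.38×5.8/(1+0.63)×log₁₀(99.931/63.885)
    = 1.3521 × 0.1943 = 0.2627 m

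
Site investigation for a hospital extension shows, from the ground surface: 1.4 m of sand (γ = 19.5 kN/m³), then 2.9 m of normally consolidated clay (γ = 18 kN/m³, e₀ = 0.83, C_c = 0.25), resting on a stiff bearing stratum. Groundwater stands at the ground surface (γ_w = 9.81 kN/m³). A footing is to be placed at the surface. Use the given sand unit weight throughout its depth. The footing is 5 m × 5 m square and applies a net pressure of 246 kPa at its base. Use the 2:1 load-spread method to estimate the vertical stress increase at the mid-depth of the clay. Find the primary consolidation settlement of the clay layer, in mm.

S_c ≈ 274 mm

Mid-depth of clay below the ground surface: z = 1.4 + 2.9/2 = 2.85 m.
Total vertical stress at mid-clay: σ_v = 19.5×1.4 + 18×1.45 = 53.4 kPa.
Pore pressure: u = 9.81×(2.85 − 0) = 27.959 kPa.
Initial effective stress: σ'_0 = σ_v − u = 53.4 − 27.959 = 25.441 kPa.
Stress increase at mid-clay by the 2:1 spreading method:
Δσ = qBL/((B+z)(L+z)) = 246×5×5/((5+2.85)(5+2.85)) = 99.801 kPa
Final effective stress: σ'_f = σ'_0 + Δσ = 25.441 + 99.801 = 125.24 kPa.
Normally consolidated clay, so the full stress increment lies on the virgin compression line:
S_c = C_c·H/(1+e₀)·log₁₀(σ'_f/σ'_0) = 0.25×2.9/(1+0.83)×log₁₀(125.24/25.441)
    = 0.39617 × 0.69221 = 0.2742 m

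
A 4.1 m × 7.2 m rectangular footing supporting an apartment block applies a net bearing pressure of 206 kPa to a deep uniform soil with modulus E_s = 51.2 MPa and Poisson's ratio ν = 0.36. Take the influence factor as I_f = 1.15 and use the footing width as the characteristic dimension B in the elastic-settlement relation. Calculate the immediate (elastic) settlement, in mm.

Immediate (elastic) settlement: S_e = q·B·(1−ν²)/E_s · I_f.
E_s = 51.2 MPa = 51200 kPa.
S_e = 206 × 4.1 × (1 − 0.36²) / 51200 × 1.15
    = 206 × 4.1 × 0.8704 / 51200 × 1.15
    = 0.01651 m = 16.51 mm

S_e ≈ 16.5 mm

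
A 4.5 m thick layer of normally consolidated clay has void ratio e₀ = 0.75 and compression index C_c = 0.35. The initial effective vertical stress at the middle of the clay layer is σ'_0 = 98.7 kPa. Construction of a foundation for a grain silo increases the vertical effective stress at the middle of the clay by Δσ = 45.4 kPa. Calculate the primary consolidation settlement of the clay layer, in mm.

Final effective stress: σ'_f = σ'_0 + Δσ = 98.7 + 45.4 = 144.1 kPa.
Normally consolidated clay, so the full stress increment lies on the virgin compression line:
S_c = C_c·H/(1+e₀)·log₁₀(σ'_f/σ'_0) = 0.35×4.5/(1+0.75)×log₁₀(144.1/98.7)
    = 0.9 × 0.16435 = 0.1479 m

S_c ≈ 148 mm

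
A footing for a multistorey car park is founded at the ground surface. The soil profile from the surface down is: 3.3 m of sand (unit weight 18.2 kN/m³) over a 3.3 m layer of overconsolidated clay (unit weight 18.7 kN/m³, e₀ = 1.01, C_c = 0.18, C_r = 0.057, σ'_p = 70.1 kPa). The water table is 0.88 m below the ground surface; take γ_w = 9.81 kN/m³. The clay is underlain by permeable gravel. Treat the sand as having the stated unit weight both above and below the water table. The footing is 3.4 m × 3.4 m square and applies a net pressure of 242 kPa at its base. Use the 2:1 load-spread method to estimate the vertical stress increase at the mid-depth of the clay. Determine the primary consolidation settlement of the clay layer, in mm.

Mid-depth of clay below the ground surface: z = 3.3 + 3.3/2 = 4.95 m.
Total vertical stress at mid-clay: σ_v = 18.2×3.3 + 18.7×1.65 = 90.915 kPa.
Pore pressure: u = 9.81×(4.95 − 0.88) = 39.927 kPa.
Initial effective stress: σ'_0 = σ_v − u = 90.915 − 39.927 = 50.988 kPa.
Stress increase at mid-clay by the 2:1 spreading method:
Δσ = qBL/((B+z)(L+z)) = 242×3.4×3.4/((3.4+4.95)(3.4+4.95)) = 40.124 kPa
Final effective stress: σ'_f = 50.988 + 40.124 = 91.112 kPa.
σ'_f = 91.112 > σ'_p = 70.1 kPa, so the stress path crosses the preconsolidation pressure — recompression up to σ'_p, then virgin compression beyond:
S_c = H/(1+e₀)·[C_r·log₁₀(σ'_p/σ'_0) + C_c·log₁₀(σ'_f/σ'_p)]
    = 3.3/2.01 × [0.057×log₁₀(70.1/50.988) + 0.18×log₁₀(91.112/70.1)]
    = 1.6418 × [0.0078803 + 0.020494] = 0.04658 m

S_c ≈ 46.6 mm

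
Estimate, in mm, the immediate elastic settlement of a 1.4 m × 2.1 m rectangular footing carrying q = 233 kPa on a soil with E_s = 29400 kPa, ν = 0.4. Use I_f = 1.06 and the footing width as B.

S_e ≈ 9.88 mm

Immediate (elastic) settlement: S_e = q·B·(1−ν²)/E_s · I_f.
S_e = 233 × 1.4 × (1 − 0.4²) / 29400 × 1.06
    = 233 × 1.4 × 0.84 / 29400 × 1.06
    = 0.009879 m = 9.879 mm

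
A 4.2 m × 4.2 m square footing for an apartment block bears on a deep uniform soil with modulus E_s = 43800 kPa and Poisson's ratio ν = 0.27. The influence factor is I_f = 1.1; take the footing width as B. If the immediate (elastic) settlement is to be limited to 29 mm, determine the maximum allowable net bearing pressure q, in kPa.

S_e = q·B·(1−ν²)/E_s · I_f  ⇒  q = S_e·E_s / (B·(1−ν²)·I_f).
q = 0.029 × 43800 / (4.2 × 0.9271 × 1.1) = 296.6 kPa

q ≈ 297 kPa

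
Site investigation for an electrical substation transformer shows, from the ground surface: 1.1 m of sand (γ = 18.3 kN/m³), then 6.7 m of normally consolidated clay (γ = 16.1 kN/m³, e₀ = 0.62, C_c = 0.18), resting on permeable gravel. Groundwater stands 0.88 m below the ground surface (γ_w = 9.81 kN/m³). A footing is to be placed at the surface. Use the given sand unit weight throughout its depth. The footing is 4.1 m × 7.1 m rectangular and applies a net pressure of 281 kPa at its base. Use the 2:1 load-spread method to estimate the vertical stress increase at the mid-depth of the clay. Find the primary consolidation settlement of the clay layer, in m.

Mid-depth of clay below the ground surface: z = 1.1 + 6.7/2 = 4.45 m.
Total vertical stress at mid-clay: σ_v = 18.3×1.1 + 16.1×3.35 = 74.065 kPa.
Pore pressure: u = 9.81×(4.45 − 0.88) = 35.022 kPa.
Initial effective stress: σ'_0 = σ_v − u = 74.065 − 35.022 = 39.043 kPa.
Stress increase at mid-clay by the 2:1 spreading method:
Δσ = qBL/((B+z)(L+z)) = 281×4.1×7.1/((4.1+4.45)(7.1+4.45)) = 82.832 kPa
Final effective stress: σ'_f = σ'_0 + Δσ = 39.043 + 82.832 = 121.88 kPa.
Normally consolidated clay, so the full stress increment lies on the virgin compression line:
S_c = C_c·H/(1+e₀)·log₁₀(σ'_f/σ'_0) = 0.18×6.7/(1+0.62)×log₁₀(121.88/39.043)
    = 0.74444 × 0.49439 = 0.368 m

S_c ≈ 0.368 m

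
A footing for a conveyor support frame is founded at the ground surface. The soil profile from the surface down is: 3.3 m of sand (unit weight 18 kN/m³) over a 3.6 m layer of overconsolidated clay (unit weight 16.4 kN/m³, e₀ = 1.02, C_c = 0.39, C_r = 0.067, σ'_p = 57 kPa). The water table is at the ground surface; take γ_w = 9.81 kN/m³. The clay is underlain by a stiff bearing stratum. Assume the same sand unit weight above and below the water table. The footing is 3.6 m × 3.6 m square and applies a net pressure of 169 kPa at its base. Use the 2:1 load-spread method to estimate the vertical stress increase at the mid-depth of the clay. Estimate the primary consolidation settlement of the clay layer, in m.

S_c ≈ 0.0723 m

Mid-depth of clay below the ground surface: z = 3.3 + 3.6/2 = 5.1 m.
Total vertical stress at mid-clay: σ_v = 18×3.3 + 16.4×1.8 = 88.92 kPa.
Pore pressure: u = 9.81×(5.1 − 0) = 50.031 kPa.
Initial effective stress: σ'_0 = σ_v − u = 88.92 − 50.031 = 38.889 kPa.
Stress increase at mid-clay by the 2:1 spreading method:
Δσ = qBL/((B+z)(L+z)) = 169×3.6×3.6/((3.6+5.1)(3.6+5.1)) = 28.937 kPa
Final effective stress: σ'_f = 38.889 + 28.937 = 67.826 kPa.
σ'_f = 67.826 > σ'_p = 57 kPa, so the stress path crosses the preconsolidation pressure — recompression up to σ'_p, then virgin compression beyond:
S_c = H/(1+e₀)·[C_r·log₁₀(σ'_p/σ'_0) + C_c·log₁₀(σ'_f/σ'_p)]
    = 3.6/2.02 × [0.067×log₁₀(57/38.889) + 0.39×log₁₀(67.826/57)]
    = 1.7822 × [0.011125 + 0.029453] = 0.07232 m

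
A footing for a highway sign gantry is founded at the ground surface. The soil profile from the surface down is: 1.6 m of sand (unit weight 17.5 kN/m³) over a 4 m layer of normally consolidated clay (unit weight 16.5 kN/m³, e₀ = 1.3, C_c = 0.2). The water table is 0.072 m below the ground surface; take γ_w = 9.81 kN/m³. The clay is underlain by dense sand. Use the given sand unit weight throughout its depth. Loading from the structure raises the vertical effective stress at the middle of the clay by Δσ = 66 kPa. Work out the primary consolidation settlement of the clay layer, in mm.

Mid-depth of clay below the ground surface: z = 1.6 + 4/2 = 3.6 m.
Total vertical stress at mid-clay: σ_v = 17.5×1.6 + 16.5×2 = 61 kPa.
Pore pressure: u = 9.81×(3.6 − 0.072) = 34.61 kPa.
Initial effective stress: σ'_0 = σ_v − u = 61 − 34.61 = 26.39 kPa.
Final effective stress: σ'_f = σ'_0 + Δσ = 26.39 + 66 = 92.39 kPa.
Normally consolidated clay, so the full stress increment lies on the virgin compression line:
S_c = C_c·H/(1+e₀)·log₁₀(σ'_f/σ'_0) = 0.2×4/(1+1.3)×log₁₀(92.39/26.39)
    = 0.34783 × 0.54419 = 0.1893 m

S_c ≈ 189 mm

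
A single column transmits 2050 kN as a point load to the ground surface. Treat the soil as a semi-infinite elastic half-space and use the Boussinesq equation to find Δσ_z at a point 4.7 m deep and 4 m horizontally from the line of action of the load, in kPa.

Boussinesq vertical stress below a point load on an elastic half-space:
Δσ_z = 3P/(2πz²) · [1 + (r/z)²]^(−5/2)
r/z = 4/4.7 = 0.85106; [1+(r/z)²]^(−5/2) = 0.25613.
Δσ_z = 3×2050/(2π×4.7²) × 0.25613 = 44.31 × 0.25613 = 11.35 kPa

Δσ_z ≈ 11.3 kPa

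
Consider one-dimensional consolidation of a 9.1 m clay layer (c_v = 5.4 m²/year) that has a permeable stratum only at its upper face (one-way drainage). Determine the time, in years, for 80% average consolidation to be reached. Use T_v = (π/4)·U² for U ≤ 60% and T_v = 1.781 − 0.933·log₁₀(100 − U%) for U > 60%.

Drainage path length: H_d = H = 9.1 m (single drainage).
U > 60%: T_v = 1.781 − 0.933·log₁₀(100 − 80) = 0.56714.
t = T_v·H_d²/c_v = 0.56714×9.1²/5.4 = 8.697 years.

t ≈ 8.7 years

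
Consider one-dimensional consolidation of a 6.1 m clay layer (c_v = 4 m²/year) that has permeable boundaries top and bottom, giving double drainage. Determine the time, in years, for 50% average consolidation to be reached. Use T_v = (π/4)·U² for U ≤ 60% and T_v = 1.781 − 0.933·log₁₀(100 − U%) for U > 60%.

t ≈ 0.457 years

Drainage path length: H_d = H/2 = 3.05 m (double drainage).
U ≤ 60%: T_v = (π/4)·U² = (π/4)×0.5² = 0.19635.
t = T_v·H_d²/c_v = 0.19635×3.05²/4 = 0.4566 years.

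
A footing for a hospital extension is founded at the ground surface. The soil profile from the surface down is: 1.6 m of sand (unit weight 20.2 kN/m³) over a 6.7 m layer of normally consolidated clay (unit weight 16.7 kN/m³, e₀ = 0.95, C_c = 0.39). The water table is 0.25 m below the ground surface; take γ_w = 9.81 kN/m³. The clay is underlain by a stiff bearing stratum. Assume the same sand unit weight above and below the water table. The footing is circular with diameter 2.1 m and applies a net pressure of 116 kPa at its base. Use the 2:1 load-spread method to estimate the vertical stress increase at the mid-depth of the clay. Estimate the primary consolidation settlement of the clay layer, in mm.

S_c ≈ 127 mm

Mid-depth of clay below the ground surface: z = 1.6 + 6.7/2 = 4.95 m.
Total vertical stress at mid-clay: σ_v = 20.2×1.6 + 16.7×3.35 = 88.265 kPa.
Pore pressure: u = 9.81×(4.95 − 0.25) = 46.107 kPa.
Initial effective stress: σ'_0 = σ_v − u = 88.265 − 46.107 = 42.158 kPa.
Stress increase at mid-clay by the 2:1 spreading method:
Δσ ≈ qD²/(D+z)² = 116×2.1²/(2.1+4.95)² = 10.292 kPa
Final effective stress: σ'_f = σ'_0 + Δσ = 42.158 + 10.292 = 52.45 kPa.
Normally consolidated clay, so the full stress increment lies on the virgin compression line:
S_c = C_c·H/(1+e₀)·log₁₀(σ'_f/σ'_0) = 0.39×6.7/(1+0.95)×log₁₀(52.45/42.158)
    = 1.34 × 0.094865 = 0.1271 m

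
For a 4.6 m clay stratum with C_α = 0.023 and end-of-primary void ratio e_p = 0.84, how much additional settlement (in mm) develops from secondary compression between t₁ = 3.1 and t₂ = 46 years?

Secondary compression: S_s = C_α·H/(1+e_p)·log₁₀(t₂/t₁)
S_s = 0.023×4.6/(1+0.84)×log₁₀(46/3.1)
    = 0.0575 × 1.171 = 0.06736 m

S_s ≈ 67.4 mm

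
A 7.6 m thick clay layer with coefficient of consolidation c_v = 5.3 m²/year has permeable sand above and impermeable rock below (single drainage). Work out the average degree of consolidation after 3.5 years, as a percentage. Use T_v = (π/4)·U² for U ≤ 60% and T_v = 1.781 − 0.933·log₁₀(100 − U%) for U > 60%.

U ≈ 63.3 %

Drainage path length: H_d = H = 7.6 m (single drainage).
T_v = c_v·t/H_d² = 5.3×3.5/7.6² = 0.32116.
T_v = 0.32116 corresponds to the U > 60% branch:
U = 1 − 10^((1.781 − T_v)/0.933)/100 = 0.633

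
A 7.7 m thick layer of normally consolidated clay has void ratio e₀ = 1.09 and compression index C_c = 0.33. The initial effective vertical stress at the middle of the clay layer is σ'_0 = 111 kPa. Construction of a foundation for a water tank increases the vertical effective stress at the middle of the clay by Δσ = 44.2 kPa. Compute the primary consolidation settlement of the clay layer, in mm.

S_c ≈ 177 mm

Final effective stress: σ'_f = σ'_0 + Δσ = 111 + 44.2 = 155.2 kPa.
Normally consolidated clay, so the full stress increment lies on the virgin compression line:
S_c = C_c·H/(1+e₀)·log₁₀(σ'_f/σ'_0) = 0.33×7.7/(1+1.09)×log₁₀(155.2/111)
    = 1.2158 × 0.14557 = 0.177 m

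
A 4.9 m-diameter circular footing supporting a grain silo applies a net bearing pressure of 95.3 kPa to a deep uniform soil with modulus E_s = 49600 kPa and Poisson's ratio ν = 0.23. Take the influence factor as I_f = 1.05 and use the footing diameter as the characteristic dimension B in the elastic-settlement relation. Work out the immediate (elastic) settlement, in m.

S_e ≈ 0.00936 m

Immediate (elastic) settlement: S_e = q·B·(1−ν²)/E_s · I_f.
S_e = 95.3 × 4.9 × (1 − 0.23²) / 49600 × 1.05
    = 95.3 × 4.9 × 0.9471 / 49600 × 1.05
    = 0.009363 m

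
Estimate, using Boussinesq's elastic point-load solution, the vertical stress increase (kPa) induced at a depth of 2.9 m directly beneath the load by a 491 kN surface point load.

Δσ_z ≈ 27.9 kPa

Boussinesq vertical stress below a point load on an elastic half-space:
Δσ_z = 3P/(2πz²) · [1 + (r/z)²]^(−5/2)
r/z = 0/2.9 = 0; [1+(r/z)²]^(−5/2) = 1.
Δσ_z = 3×491/(2π×2.9²) × 1 = 27.876 × 1 = 27.88 kPa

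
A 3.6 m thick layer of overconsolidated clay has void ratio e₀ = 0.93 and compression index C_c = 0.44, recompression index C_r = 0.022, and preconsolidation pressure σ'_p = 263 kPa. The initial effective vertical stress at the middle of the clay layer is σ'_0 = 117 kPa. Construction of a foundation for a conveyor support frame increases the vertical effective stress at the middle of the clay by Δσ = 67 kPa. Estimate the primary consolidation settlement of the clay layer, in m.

S_c ≈ 0.00807 m

Final effective stress: σ'_f = 117 + 67 = 184 kPa.
σ'_f = 184 ≤ σ'_p = 263 kPa, so the clay remains overconsolidated and only the recompression index applies:
S_c = C_r·H/(1+e₀)·log₁₀(σ'_f/σ'_0) = 0.022×3.6/1.93×log₁₀(184/117)
    = 0.041037 × 0.19663 = 0.008069 m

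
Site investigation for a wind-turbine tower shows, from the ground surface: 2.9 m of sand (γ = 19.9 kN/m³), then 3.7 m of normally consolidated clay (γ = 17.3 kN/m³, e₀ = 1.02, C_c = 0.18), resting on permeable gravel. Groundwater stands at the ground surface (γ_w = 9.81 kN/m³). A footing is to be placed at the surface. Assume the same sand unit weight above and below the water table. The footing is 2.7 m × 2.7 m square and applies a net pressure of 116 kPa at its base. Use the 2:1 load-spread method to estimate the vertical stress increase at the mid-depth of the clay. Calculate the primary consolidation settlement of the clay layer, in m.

S_c ≈ 0.0433 m

Mid-depth of clay below the ground surface: z = 2.9 + 3.7/2 = 4.75 m.
Total vertical stress at mid-clay: σ_v = 19.9×2.9 + 17.3×1.85 = 89.715 kPa.
Pore pressure: u = 9.81×(4.75 − 0) = 46.598 kPa.
Initial effective stress: σ'_0 = σ_v − u = 89.715 − 46.598 = 43.117 kPa.
Stress increase at mid-clay by the 2:1 spreading method:
Δσ = qBL/((B+z)(L+z)) = 116×2.7×2.7/((2.7+4.75)(2.7+4.75)) = 15.236 kPa
Final effective stress: σ'_f = σ'_0 + Δσ = 43.117 + 15.236 = 58.353 kPa.
Normally consolidated clay, so the full stress increment lies on the virgin compression line:
S_c = C_c·H/(1+e₀)·log₁₀(σ'_f/σ'_0) = 0.18×3.7/(1+1.02)×log₁₀(58.353/43.117)
    = 0.3297 × 0.13141 = 0.04333 m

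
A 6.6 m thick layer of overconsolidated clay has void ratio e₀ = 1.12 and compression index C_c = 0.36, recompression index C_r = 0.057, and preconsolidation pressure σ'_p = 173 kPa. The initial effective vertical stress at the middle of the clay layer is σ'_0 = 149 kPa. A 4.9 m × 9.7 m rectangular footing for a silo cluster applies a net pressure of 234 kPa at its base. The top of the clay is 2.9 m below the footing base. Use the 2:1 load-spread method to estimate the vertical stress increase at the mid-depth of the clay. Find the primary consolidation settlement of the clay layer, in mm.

Mid-depth of clay below the footing base: z = 2.9 + 6.6/2 = 6.2 m.
Stress increase at mid-clay by the 2:1 spreading method:
Δσ = qBL/((B+z)(L+z)) = 234×4.9×9.7/((4.9+6.2)(9.7+6.2)) = 63.018 kPa
Final effective stress: σ'_f = 149 + 63.018 = 212.02 kPa.
σ'_f = 212.02 > σ'_p = 173 kPa, so the stress path crosses the preconsolidation pressure — recompression up to σ'_p, then virgin compression beyond:
S_c = H/(1+e₀)·[C_r·log₁₀(σ'_p/σ'_0) + C_c·log₁₀(σ'_f/σ'_p)]
    = 6.6/2.12 × [0.057×log₁₀(173/149) + 0.36×log₁₀(212.02/173)]
    = 3.1132 × [0.003697 + 0.031799] = 0.1105 m

S_c ≈ 111 mm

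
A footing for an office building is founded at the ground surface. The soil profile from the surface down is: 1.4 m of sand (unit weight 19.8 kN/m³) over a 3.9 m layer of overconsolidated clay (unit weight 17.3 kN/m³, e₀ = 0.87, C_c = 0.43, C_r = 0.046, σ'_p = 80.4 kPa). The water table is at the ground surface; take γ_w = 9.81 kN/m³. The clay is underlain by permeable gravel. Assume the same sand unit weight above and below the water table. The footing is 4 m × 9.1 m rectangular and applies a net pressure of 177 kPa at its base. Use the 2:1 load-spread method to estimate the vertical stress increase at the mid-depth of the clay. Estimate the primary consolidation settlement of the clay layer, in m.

Mid-depth of clay below the ground surface: z = 1.4 + 3.9/2 = 3.35 m.
Total vertical stress at mid-clay: σ_v = 19.8×1.4 + 17.3×1.95 = 61.455 kPa.
Pore pressure: u = 9.81×(3.35 − 0) = 32.864 kPa.
Initial effective stress: σ'_0 = σ_v − u = 61.455 − 32.864 = 28.591 kPa.
Stress increase at mid-clay by the 2:1 spreading method:
Δσ = qBL/((B+z)(L+z)) = 177×4×9.1/((4+3.35)(9.1+3.35)) = 70.407 kPa
Final effective stress: σ'_f = 28.591 + 70.407 = 98.998 kPa.
σ'_f = 98.998 > σ'_p = 80.4 kPa, so the stress path crosses the preconsolidation pressure — recompression up to σ'_p, then virgin compression beyond:
S_c = H/(1+e₀)·[C_r·log₁₀(σ'_p/σ'_0) + C_c·log₁₀(σ'_f/σ'_p)]
    = 3.9/1.87 × [0.046×log₁₀(80.4/28.591) + 0.43×log₁₀(98.998/80.4)]
    = 2.0856 × [0.020655 + 0.038859] = 0.1241 m

S_c ≈ 0.124 m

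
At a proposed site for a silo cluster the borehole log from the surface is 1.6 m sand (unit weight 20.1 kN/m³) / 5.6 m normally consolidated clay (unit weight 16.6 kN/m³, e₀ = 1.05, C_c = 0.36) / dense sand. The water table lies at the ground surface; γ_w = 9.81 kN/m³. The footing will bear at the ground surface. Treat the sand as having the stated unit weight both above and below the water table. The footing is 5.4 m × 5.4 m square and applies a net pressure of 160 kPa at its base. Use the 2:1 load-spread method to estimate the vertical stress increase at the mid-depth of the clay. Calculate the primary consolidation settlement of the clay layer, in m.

S_c ≈ 0.368 m

Mid-depth of clay below the ground surface: z = 1.6 + 5.6/2 = 4.4 m.
Total vertical stress at mid-clay: σ_v = 20.1×1.6 + 16.6×2.8 = 78.64 kPa.
Pore pressure: u = 9.81×(4.4 − 0) = 43.164 kPa.
Initial effective stress: σ'_0 = σ_v − u = 78.64 − 43.164 = 35.476 kPa.
Stress increase at mid-clay by the 2:1 spreading method:
Δσ = qBL/((B+z)(L+z)) = 160×5.4×5.4/((5.4+4.4)(5.4+4.4)) = 48.58 kPa
Final effective stress: σ'_f = σ'_0 + Δσ = 35.476 + 48.58 = 84.056 kPa.
Normally consolidated clay, so the full stress increment lies on the virgin compression line:
S_c = C_c·H/(1+e₀)·log₁₀(σ'_f/σ'_0) = 0.36×5.6/(1+1.05)×log₁₀(84.056/35.476)
    = 0.98341 × 0.37463 = 0.3684 m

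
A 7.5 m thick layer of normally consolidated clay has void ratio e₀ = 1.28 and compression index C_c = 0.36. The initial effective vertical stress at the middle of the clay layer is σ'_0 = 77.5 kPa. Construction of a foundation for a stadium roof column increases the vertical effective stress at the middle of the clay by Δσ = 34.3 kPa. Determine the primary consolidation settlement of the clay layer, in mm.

S_c ≈ 188 mm

Final effective stress: σ'_f = σ'_0 + Δσ = 77.5 + 34.3 = 111.8 kPa.
Normally consolidated clay, so the full stress increment lies on the virgin compression line:
S_c = C_c·H/(1+e₀)·log₁₀(σ'_f/σ'_0) = 0.36×7.5/(1+1.28)×log₁₀(111.8/77.5)
    = 1.1842 × 0.15914 = 0.1885 m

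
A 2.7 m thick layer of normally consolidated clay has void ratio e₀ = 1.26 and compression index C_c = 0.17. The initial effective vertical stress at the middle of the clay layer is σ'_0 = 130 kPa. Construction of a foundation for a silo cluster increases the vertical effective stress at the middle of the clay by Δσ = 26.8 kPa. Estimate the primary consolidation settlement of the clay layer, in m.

Final effective stress: σ'_f = σ'_0 + Δσ = 130 + 26.8 = 156.8 kPa.
Normally consolidated clay, so the full stress increment lies on the virgin compression line:
S_c = C_c·H/(1+e₀)·log₁₀(σ'_f/σ'_0) = 0.17×2.7/(1+1.26)×log₁₀(156.8/130)
    = 0.2031 × 0.081403 = 0.01653 m

S_c ≈ 0.0165 m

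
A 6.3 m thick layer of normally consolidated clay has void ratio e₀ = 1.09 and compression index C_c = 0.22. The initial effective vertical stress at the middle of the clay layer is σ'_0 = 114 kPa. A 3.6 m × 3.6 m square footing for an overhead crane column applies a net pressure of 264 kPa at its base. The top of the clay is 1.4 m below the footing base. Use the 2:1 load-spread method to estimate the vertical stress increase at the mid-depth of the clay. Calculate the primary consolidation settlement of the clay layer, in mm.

Mid-depth of clay below the footing base: z = 1.4 + 6.3/2 = 4.55 m.
Stress increase at mid-clay by the 2:1 spreading method:
Δσ = qBL/((B+z)(L+z)) = 264×3.6×3.6/((3.6+4.55)(3.6+4.55)) = 51.51 kPa
Final effective stress: σ'_f = σ'_0 + Δσ = 114 + 51.51 = 165.51 kPa.
Normally consolidated clay, so the full stress increment lies on the virgin compression line:
S_c = C_c·H/(1+e₀)·log₁₀(σ'_f/σ'_0) = 0.22×6.3/(1+1.09)×log₁₀(165.51/114)
    = 0.66316 × 0.16192 = 0.1074 m

S_c ≈ 107 mm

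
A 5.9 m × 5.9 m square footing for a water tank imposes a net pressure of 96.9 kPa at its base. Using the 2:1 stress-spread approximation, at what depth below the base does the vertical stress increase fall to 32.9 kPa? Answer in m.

2:1 spreading — at depth z the loaded area has grown by z in each plan dimension:
qB²/(B+z)² = Δσ_z ⇒ z = B(√(q/Δσ_z) − 1) = 5.9×(√(96.9/32.9) − 1) = 4.225 m

z ≈ 4.23 m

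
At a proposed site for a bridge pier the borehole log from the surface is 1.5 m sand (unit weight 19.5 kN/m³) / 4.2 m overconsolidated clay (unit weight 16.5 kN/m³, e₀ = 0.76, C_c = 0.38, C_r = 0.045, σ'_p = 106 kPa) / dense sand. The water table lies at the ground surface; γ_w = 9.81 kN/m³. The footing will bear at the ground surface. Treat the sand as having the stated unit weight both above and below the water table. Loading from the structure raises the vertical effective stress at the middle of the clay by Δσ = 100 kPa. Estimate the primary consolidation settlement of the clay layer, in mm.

Mid-depth of clay below the ground surface: z = 1.5 + 4.2/2 = 3.6 m.
Total vertical stress at mid-clay: σ_v = 19.5×1.5 + 16.5×2.1 = 63.9 kPa.
Pore pressure: u = 9.81×(3.6 − 0) = 35.316 kPa.
Initial effective stress: σ'_0 = σ_v − u = 63.9 − 35.316 = 28.584 kPa.
Final effective stress: σ'_f = 28.584 + 100 = 128.58 kPa.
σ'_f = 128.58 > σ'_p = 106 kPa, so the stress path crosses the preconsolidation pressure — recompression up to σ'_p, then virgin compression beyond:
S_c = H/(1+e₀)·[C_r·log₁₀(σ'_p/σ'_0) + C_c·log₁₀(σ'_f/σ'_p)]
    = 4.2/1.76 × [0.045×log₁₀(106/28.584) + 0.38×log₁₀(128.58/106)]
    = 2.3864 × [0.025613 + 0.03187] = 0.1372 m

S_c ≈ 137 mm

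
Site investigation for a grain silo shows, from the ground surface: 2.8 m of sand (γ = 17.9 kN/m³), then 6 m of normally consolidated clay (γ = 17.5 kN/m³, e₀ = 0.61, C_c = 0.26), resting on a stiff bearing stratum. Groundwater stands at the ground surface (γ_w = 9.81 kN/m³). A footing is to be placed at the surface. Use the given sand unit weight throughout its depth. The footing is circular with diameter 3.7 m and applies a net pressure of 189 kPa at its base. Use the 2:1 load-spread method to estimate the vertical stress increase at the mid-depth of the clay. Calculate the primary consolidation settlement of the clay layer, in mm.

S_c ≈ 205 mm

Mid-depth of clay below the ground surface: z = 2.8 + 6/2 = 5.8 m.
Total vertical stress at mid-clay: σ_v = 17.9×2.8 + 17.5×3 = 102.62 kPa.
Pore pressure: u = 9.81×(5.8 − 0) = 56.898 kPa.
Initial effective stress: σ'_0 = σ_v − u = 102.62 − 56.898 = 45.722 kPa.
Stress increase at mid-clay by the 2:1 spreading method:
Δσ ≈ qD²/(D+z)² = 189×3.7²/(3.7+5.8)² = 28.669 kPa
Final effective stress: σ'_f = σ'_0 + Δσ = 45.722 + 28.669 = 74.391 kPa.
Normally consolidated clay, so the full stress increment lies on the virgin compression line:
S_c = C_c·H/(1+e₀)·log₁₀(σ'_f/σ'_0) = 0.26×6/(1+0.61)×log₁₀(74.391/45.722)
    = 0.96894 × 0.2114 = 0.2048 m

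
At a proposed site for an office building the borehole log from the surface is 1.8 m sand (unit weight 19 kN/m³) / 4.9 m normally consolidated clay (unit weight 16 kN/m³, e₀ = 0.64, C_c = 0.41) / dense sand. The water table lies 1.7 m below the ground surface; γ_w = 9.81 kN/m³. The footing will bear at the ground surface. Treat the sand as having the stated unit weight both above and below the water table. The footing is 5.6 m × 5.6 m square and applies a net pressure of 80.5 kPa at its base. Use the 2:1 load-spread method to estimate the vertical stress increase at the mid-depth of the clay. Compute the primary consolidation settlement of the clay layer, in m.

S_c ≈ 0.229 m

Mid-depth of clay below the ground surface: z = 1.8 + 4.9/2 = 4.25 m.
Total vertical stress at mid-clay: σ_v = 19×1.8 + 16×2.45 = 73.4 kPa.
Pore pressure: u = 9.81×(4.25 − 1.7) = 25.015 kPa.
Initial effective stress: σ'_0 = σ_v − u = 73.4 − 25.015 = 48.385 kPa.
Stress increase at mid-clay by the 2:1 spreading method:
Δσ = qBL/((B+z)(L+z)) = 80.5×5.6×5.6/((5.6+4.25)(5.6+4.25)) = 26.02 kPa
Final effective stress: σ'_f = σ'_0 + Δσ = 48.385 + 26.02 = 74.405 kPa.
Normally consolidated clay, so the full stress increment lies on the virgin compression line:
S_c = C_c·H/(1+e₀)·log₁₀(σ'_f/σ'_0) = 0.41×4.9/(1+0.64)×log₁₀(74.405/48.385)
    = 1.225 × 0.18689 = 0.2289 m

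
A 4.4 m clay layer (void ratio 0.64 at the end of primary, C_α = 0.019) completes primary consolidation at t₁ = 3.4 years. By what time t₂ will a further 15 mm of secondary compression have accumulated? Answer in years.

t₂ ≈ 6.69 years

S_s = C_α·H/(1+e_p)·log₁₀(t₂/t₁) ⇒ log₁₀(t₂/t₁) = S_s·(1+e_p)/(C_α·H).
log₁₀(t₂/t₁) = 0.015 × (1+0.64) / (0.019×4.4) = 0.2943
t₂ = t₁ × 10^0.2943 = 3.4 × 1.969 = 6.695 years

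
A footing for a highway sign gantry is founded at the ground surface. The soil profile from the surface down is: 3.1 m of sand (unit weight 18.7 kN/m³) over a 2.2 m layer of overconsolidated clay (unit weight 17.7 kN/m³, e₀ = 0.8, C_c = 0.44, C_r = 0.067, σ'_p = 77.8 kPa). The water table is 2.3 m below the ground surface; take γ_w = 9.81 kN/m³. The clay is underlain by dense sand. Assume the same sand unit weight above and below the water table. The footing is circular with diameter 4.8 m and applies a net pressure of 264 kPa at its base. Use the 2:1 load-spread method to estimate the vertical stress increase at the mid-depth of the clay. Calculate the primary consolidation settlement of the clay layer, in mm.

S_c ≈ 137 mm

Mid-depth of clay below the ground surface: z = 3.1 + 2.2/2 = 4.2 m.
Total vertical stress at mid-clay: σ_v = 18.7×3.1 + 17.7×1.1 = 77.44 kPa.
Pore pressure: u = 9.81×(4.2 − 2.3) = 18.639 kPa.
Initial effective stress: σ'_0 = σ_v − u = 77.44 − 18.639 = 58.801 kPa.
Stress increase at mid-clay by the 2:1 spreading method:
Δσ ≈ qD²/(D+z)² = 264×4.8²/(4.8+4.2)² = 75.093 kPa
Final effective stress: σ'_f = 58.801 + 75.093 = 133.89 kPa.
σ'_f = 133.89 > σ'_p = 77.8 kPa, so the stress path crosses the preconsolidation pressure — recompression up to σ'_p, then virgin compression beyond:
S_c = H/(1+e₀)·[C_r·log₁₀(σ'_p/σ'_0) + C_c·log₁₀(σ'_f/σ'_p)]
    = 2.2/1.8 × [0.067×log₁₀(77.8/58.801) + 0.44×log₁₀(133.89/77.8)]
    = 1.2222 × [0.0081469 + 0.10374] = 0.1367 m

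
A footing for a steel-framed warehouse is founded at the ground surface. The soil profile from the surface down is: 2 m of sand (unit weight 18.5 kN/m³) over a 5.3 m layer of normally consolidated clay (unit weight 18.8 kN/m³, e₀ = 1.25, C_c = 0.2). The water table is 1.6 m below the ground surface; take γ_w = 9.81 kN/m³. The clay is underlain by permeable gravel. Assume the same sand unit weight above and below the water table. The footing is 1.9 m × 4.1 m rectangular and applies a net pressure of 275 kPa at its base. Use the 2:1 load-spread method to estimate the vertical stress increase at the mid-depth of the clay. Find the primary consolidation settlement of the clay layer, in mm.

S_c ≈ 103 mm

Mid-depth of clay below the ground surface: z = 2 + 5.3/2 = 4.65 m.
Total vertical stress at mid-clay: σ_v = 18.5×2 + 18.8×2.65 = 86.82 kPa.
Pore pressure: u = 9.81×(4.65 − 1.6) = 29.921 kPa.
Initial effective stress: σ'_0 = σ_v − u = 86.82 − 29.921 = 56.899 kPa.
Stress increase at mid-clay by the 2:1 spreading method:
Δσ = qBL/((B+z)(L+z)) = 275×1.9×4.1/((1.9+4.65)(4.1+4.65)) = 37.378 kPa
Final effective stress: σ'_f = σ'_0 + Δσ = 56.899 + 37.378 = 94.277 kPa.
Normally consolidated clay, so the full stress increment lies on the virgin compression line:
S_c = C_c·H/(1+e₀)·log₁₀(σ'_f/σ'_0) = 0.2×5.3/(1+1.25)×log₁₀(94.277/56.899)
    = 0.47111 × 0.2193 = 0.1033 m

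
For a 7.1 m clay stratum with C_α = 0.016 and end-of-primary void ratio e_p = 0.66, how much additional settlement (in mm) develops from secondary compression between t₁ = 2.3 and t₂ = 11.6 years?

Secondary compression: S_s = C_α·H/(1+e_p)·log₁₀(t₂/t₁)
S_s = 0.016×7.1/(1+0.66)×log₁₀(11.6/2.3)
    = 0.06843 × 0.7027 = 0.04809 m

S_s ≈ 48.1 mm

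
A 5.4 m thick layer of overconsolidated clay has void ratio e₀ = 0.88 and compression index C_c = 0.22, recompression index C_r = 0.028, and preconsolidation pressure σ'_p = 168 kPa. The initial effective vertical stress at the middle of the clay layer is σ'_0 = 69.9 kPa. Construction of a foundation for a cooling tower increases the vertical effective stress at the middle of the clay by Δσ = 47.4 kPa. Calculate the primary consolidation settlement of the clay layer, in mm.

S_c ≈ 18.1 mm

Final effective stress: σ'_f = 69.9 + 47.4 = 117.3 kPa.
σ'_f = 117.3 ≤ σ'_p = 168 kPa, so the clay remains overconsolidated and only the recompression index applies:
S_c = C_r·H/(1+e₀)·log₁₀(σ'_f/σ'_0) = 0.028×5.4/1.88×log₁₀(117.3/69.9)
    = 0.080424 × 0.22482 = 0.01808 m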